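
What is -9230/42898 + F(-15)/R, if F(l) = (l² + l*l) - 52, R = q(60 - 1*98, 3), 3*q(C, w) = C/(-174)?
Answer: 2227991537/407531 ≈ 5467.0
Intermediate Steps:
q(C, w) = -C/522 (q(C, w) = (C/(-174))/3 = (C*(-1/174))/3 = (-C/174)/3 = -C/522)
R = 19/261 (R = -(60 - 1*98)/522 = -(60 - 98)/522 = -1/522*(-38) = 19/261 ≈ 0.072797)
F(l) = -52 + 2*l² (F(l) = (l² + l²) - 52 = 2*l² - 52 = -52 + 2*l²)
-9230/42898 + F(-15)/R = -9230/42898 + (-52 + 2*(-15)²)/(19/261) = -9230*1/42898 + (-52 + 2*225)*(261/19) = -4615/21449 + (-52 + 450)*(261/19) = -4615/21449 + 398*(261/19) = -4615/21449 + 103878/19 = 2227991537/407531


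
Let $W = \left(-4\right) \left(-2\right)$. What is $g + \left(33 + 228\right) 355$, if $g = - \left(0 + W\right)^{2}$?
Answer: $92591$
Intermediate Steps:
$W = 8$
$g = -64$ ($g = - \left(0 + 8\right)^{2} = - 8^{2} = \left(-1\right) 64 = -64$)
$g + \left(33 + 228\right) 355 = -64 + \left(33 + 228\right) 355 = -64 + 261 \cdot 355 = -64 + 92655 = 92591$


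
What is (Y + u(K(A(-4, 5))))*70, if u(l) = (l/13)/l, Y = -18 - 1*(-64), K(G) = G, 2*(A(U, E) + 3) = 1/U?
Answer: 41930/13 ≈ 3225.4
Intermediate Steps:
A(U, E) = -3 + 1/(2*U)
Y = 46 (Y = -18 + 64 = 46)
u(l) = 1/13 (u(l) = (l*(1/13))/l = (l/13)/l = 1/13)
(Y + u(K(A(-4, 5))))*70 = (46 + 1/13)*70 = (599/13)*70 = 41930/13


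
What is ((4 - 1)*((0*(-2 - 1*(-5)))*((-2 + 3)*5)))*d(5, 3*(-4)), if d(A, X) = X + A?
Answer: 0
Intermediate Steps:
d(A, X) = A + X
((4 - 1)*((0*(-2 - 1*(-5)))*((-2 + 3)*5)))*d(5, 3*(-4)) = ((4 - 1)*((0*(-2 - 1*(-5)))*((-2 + 3)*5)))*(5 + 3*(-4)) = (3*((0*(-2 + 5))*(1*5)))*(5 - 12) = (3*((0*3)*5))*(-7) = (3*(0*5))*(-7) = (3*0)*(-7) = 0*(-7) = 0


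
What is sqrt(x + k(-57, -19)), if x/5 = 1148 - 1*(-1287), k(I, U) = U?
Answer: 2*sqrt(3039) ≈ 110.25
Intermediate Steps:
x = 12175 (x = 5*(1148 - 1*(-1287)) = 5*(1148 + 1287) = 5*2435 = 12175)
sqrt(x + k(-57, -19)) = sqrt(12175 - 19) = sqrt(12156) = 2*sqrt(3039)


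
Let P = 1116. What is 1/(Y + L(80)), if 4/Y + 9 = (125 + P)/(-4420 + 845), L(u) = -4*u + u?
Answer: -8354/2008535 ≈ -0.0041592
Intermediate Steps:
L(u) = -3*u
Y = -3575/8354 (Y = 4/(-9 + (125 + 1116)/(-4420 + 845)) = 4/(-9 + 1241/(-3575)) = 4/(-9 + 1241*(-1/3575)) = 4/(-9 - 1241/3575) = 4/(-33416/3575) = 4*(-3575/33416) = -3575/8354 ≈ -0.42794)
1/(Y + L(80)) = 1/(-3575/8354 - 3*80) = 1/(-3575/8354 - 240) = 1/(-2008535/8354) = -8354/2008535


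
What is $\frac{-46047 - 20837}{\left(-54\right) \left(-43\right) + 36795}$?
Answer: $- \frac{66884}{39117} \approx -1.7098$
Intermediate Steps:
$\frac{-46047 - 20837}{\left(-54\right) \left(-43\right) + 36795} = - \frac{66884}{2322 + 36795} = - \frac{66884}{39117}$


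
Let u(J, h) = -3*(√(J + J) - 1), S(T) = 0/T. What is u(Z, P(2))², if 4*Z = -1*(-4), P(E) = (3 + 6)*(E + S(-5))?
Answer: 27 - 18*√2 ≈ 1.5442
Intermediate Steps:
S(T) = 0
P(E) = 9*E (P(E) = (3 + 6)*(E + 0) = 9*E)
Z = 1 (Z = (-1*(-4))/4 = (¼)*4 = 1)
u(J, h) = 3 - 3*√2*√J (u(J, h) = -3*(√(2*J) - 1) = -3*(√2*√J - 1) = -3*(-1 + √2*√J) = 3 - 3*√2*√J)
u(Z, P(2))² = (3 - 3*√2*√1)² = (3 - 3*√2*1)² = (3 - 3*√2)²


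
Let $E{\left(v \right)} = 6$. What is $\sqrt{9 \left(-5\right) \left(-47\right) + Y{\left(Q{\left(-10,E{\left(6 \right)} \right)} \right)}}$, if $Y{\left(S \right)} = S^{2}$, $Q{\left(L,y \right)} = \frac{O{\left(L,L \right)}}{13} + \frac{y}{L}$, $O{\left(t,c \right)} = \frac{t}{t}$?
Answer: $\frac{\sqrt{8937031}}{65} \approx 45.992$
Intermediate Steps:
$O{\left(t,c \right)} = 1$
$Q{\left(L,y \right)} = \frac{1}{13} + \frac{y}{L}$ ($Q{\left(L,y \right)} = 1 \cdot \frac{1}{13} + \frac{y}{L} = \frac{1}{13} + \frac{y}{L}$)
$\sqrt{9 \left(-5\right) \left(-47\right) + Y{\left(Q{\left(-10,E{\left(6 \right)} \right)} \right)}} = \sqrt{9 \left(-5\right) \left(-47\right) + \left(\frac{6 + \frac{1}{13} \left(-10\right)}{-10}\right)^{2}} = \sqrt{\left(-45\right) \left(-47\right) + \left(- \frac{6 - \frac{10}{13}}{10}\right)^{2}} = \sqrt{2115 + \left(\left(- \frac{1}{10}\right) \frac{68}{13}\right)^{2}} = \sqrt{2115 + \left(- \frac{34}{65}\right)^{2}} = \sqrt{2115 + \frac{1156}{4225}} = \sqrt{\frac{8937031}{4225}} = \frac{\sqrt{8937031}}{65}$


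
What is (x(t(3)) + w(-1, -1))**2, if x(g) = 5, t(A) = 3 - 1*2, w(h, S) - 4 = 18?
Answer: 729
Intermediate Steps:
w(h, S) = 22 (w(h, S) = 4 + 18 = 22)
t(A) = 1 (t(A) = 3 - 2 = 1)
(x(t(3)) + w(-1, -1))**2 = (5 + 22)**2 = 27**2 = 729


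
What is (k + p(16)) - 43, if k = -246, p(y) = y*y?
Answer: -33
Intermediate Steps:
p(y) = y²
(k + p(16)) - 43 = (-246 + 16²) - 43 = (-246 + 256) - 43 = 10 - 43 = -33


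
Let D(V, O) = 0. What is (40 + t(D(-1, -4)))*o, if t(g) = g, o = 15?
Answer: 600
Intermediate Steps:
(40 + t(D(-1, -4)))*o = (40 + 0)*15 = 40*15 = 600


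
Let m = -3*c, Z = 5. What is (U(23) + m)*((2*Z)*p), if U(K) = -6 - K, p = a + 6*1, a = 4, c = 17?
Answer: -8000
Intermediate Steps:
p = 10 (p = 4 + 6*1 = 4 + 6 = 10)
m = -51 (m = -3*17 = -51)
(U(23) + m)*((2*Z)*p) = ((-6 - 1*23) - 51)*((2*5)*10) = ((-6 - 23) - 51)*(10*10) = (-29 - 51)*100 = -80*100 = -8000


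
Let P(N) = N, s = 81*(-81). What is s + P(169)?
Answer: -6392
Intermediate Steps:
s = -6561
s + P(169) = -6561 + 169 = -6392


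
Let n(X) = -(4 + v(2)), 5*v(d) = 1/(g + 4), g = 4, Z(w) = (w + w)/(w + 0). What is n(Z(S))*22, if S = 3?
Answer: -1771/20 ≈ -88.550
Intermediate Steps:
Z(w) = 2 (Z(w) = (2*w)/w = 2)
v(d) = 1/40 (v(d) = 1/(5*(4 + 4)) = (1/5)/8 = (1/5)*(1/8) = 1/40)
n(X) = -161/40 (n(X) = -(4 + 1/40) = -1*161/40 = -161/40)
n(Z(S))*22 = -161/40*22 = -1771/20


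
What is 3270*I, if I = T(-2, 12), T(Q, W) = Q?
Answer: -6540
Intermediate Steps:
I = -2
3270*I = 3270*(-2) = -6540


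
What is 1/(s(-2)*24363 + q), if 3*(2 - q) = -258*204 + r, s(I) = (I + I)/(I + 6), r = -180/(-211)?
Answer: -211/1438447 ≈ -0.00014669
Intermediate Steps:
r = 180/211 (r = -180*(-1/211) = 180/211 ≈ 0.85308)
s(I) = 2*I/(6 + I) (s(I) = (2*I)/(6 + I) = 2*I/(6 + I))
q = 3702146/211 (q = 2 - (-258*204 + 180/211)/3 = 2 - (-52632 + 180/211)/3 = 2 - 1/3*(-11105172/211) = 2 + 3701724/211 = 3702146/211 ≈ 17546.)
1/(s(-2)*24363 + q) = 1/((2*(-2)/(6 - 2))*24363 + 3702146/211) = 1/((2*(-2)/4)*24363 + 3702146/211) = 1/((2*(-2)*(1/4))*24363 + 3702146/211) = 1/(-1*24363 + 3702146/211) = 1/(-24363 + 3702146/211) = 1/(-1438447/211) = -211/1438447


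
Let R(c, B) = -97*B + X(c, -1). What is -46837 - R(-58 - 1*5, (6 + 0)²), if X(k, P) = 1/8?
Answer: -346761/8 ≈ -43345.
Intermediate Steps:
X(k, P) = ⅛
R(c, B) = ⅛ - 97*B (R(c, B) = -97*B + ⅛ = ⅛ - 97*B)
-46837 - R(-58 - 1*5, (6 + 0)²) = -46837 - (⅛ - 97*(6 + 0)²) = -46837 - (⅛ - 97*6²) = -46837 - (⅛ - 97*36) = -46837 - (⅛ - 3492) = -46837 - 1*(-27935/8) = -46837 + 27935/8 = -346761/8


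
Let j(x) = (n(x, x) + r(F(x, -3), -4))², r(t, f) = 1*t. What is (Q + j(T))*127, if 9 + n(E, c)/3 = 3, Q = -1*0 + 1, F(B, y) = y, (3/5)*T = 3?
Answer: 56134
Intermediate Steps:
T = 5 (T = (5/3)*3 = 5)
r(t, f) = t
Q = 1 (Q = 0 + 1 = 1)
n(E, c) = -18 (n(E, c) = -27 + 3*3 = -27 + 9 = -18)
j(x) = 441 (j(x) = (-18 - 3)² = (-21)² = 441)
(Q + j(T))*127 = (1 + 441)*127 = 442*127 = 56134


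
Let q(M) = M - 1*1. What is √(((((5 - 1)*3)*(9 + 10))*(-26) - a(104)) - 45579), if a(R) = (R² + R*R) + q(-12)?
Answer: I*√73126 ≈ 270.42*I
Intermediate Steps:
q(M) = -1 + M (q(M) = M - 1 = -1 + M)
a(R) = -13 + 2*R² (a(R) = (R² + R*R) + (-1 - 12) = (R² + R²) - 13 = 2*R² - 13 = -13 + 2*R²)
√(((((5 - 1)*3)*(9 + 10))*(-26) - a(104)) - 45579) = √(((((5 - 1)*3)*(9 + 10))*(-26) - (-13 + 2*104²)) - 45579) = √((((4*3)*19)*(-26) - (-13 + 2*10816)) - 45579) = √(((12*19)*(-26) - (-13 + 21632)) - 45579) = √((228*(-26) - 1*21619) - 45579) = √((-5928 - 21619) - 45579) = √(-27547 - 45579) = √(-73126) = I*√73126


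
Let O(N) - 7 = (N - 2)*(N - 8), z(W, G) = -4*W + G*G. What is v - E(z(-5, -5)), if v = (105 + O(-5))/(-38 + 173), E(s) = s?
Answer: -5872/135 ≈ -43.496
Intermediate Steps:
z(W, G) = G² - 4*W (z(W, G) = -4*W + G² = G² - 4*W)
O(N) = 7 + (-8 + N)*(-2 + N) (O(N) = 7 + (N - 2)*(N - 8) = 7 + (-2 + N)*(-8 + N) = 7 + (-8 + N)*(-2 + N))
v = 203/135 (v = (105 + (23 + (-5)² - 10*(-5)))/(-38 + 173) = (105 + (23 + 25 + 50))/135 = (105 + 98)*(1/135) = 203*(1/135) = 203/135 ≈ 1.5037)
v - E(z(-5, -5)) = 203/135 - ((-5)² - 4*(-5)) = 203/135 - (25 + 20) = 203/135 - 1*45 = 203/135 - 45 = -5872/135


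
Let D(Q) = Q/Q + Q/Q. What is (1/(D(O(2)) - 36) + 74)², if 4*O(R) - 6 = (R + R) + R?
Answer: 6325225/1156 ≈ 5471.6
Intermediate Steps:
O(R) = 3/2 + 3*R/4 (O(R) = 3/2 + ((R + R) + R)/4 = 3/2 + (2*R + R)/4 = 3/2 + (3*R)/4 = 3/2 + 3*R/4)
D(Q) = 2 (D(Q) = 1 + 1 = 2)
(1/(D(O(2)) - 36) + 74)² = (1/(2 - 36) + 74)² = (1/(-34) + 74)² = (-1/34 + 74)² = (2515/34)² = 6325225/1156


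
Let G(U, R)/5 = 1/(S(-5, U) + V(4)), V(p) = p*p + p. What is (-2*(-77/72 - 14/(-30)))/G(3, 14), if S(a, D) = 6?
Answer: 2821/450 ≈ 6.2689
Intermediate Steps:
V(p) = p + p² (V(p) = p² + p = p + p²)
G(U, R) = 5/26 (G(U, R) = 5/(6 + 4*(1 + 4)) = 5/(6 + 4*5) = 5/(6 + 20) = 5/26)
(-2*(-77/72 - 14/(-30)))/G(3, 14) = (-2*(-77/72 - 14/(-30)))/(5/26) = -2*(-77*1/72 - 14*(-1/30))*(26/5) = -2*(-77/72 + 7/15)*(26/5) = -2*(-217/360)*(26/5) = (217/180)*(26/5) = 2821/450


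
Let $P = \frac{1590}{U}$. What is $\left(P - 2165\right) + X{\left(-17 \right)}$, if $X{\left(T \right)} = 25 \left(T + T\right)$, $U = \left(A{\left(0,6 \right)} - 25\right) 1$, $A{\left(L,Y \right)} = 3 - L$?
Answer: $- \frac{33960}{11} \approx -3087.3$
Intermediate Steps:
$U = -22$ ($U = \left(\left(3 - 0\right) - 25\right) 1 = \left(\left(3 + 0\right) - 25\right) 1 = \left(3 - 25\right) 1 = \left(-22\right) 1 = -22$)
$X{\left(T \right)} = 50 T$ ($X{\left(T \right)} = 25 \cdot 2 T = 50 T$)
$P = - \frac{795}{11}$ ($P = \frac{1590}{-22} = 1590 \left(- \frac{1}{22}\right) = - \frac{795}{11} \approx -72.273$)
$\left(P - 2165\right) + X{\left(-17 \right)} = \left(- \frac{795}{11} - 2165\right) + 50 \left(-17\right) = - \frac{24610}{11} - 850 = - \frac{33960}{11}$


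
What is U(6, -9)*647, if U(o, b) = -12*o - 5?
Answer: -49819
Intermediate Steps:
U(o, b) = -5 - 12*o
U(6, -9)*647 = (-5 - 12*6)*647 = (-5 - 72)*647 = -77*647 = -49819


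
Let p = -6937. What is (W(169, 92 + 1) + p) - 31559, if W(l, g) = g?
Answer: -38403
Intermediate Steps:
(W(169, 92 + 1) + p) - 31559 = ((92 + 1) - 6937) - 31559 = (93 - 6937) - 31559 = -6844 - 31559 = -38403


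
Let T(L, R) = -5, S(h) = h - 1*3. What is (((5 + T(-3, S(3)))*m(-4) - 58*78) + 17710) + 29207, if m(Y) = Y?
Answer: 42393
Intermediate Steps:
S(h) = -3 + h (S(h) = h - 3 = -3 + h)
(((5 + T(-3, S(3)))*m(-4) - 58*78) + 17710) + 29207 = (((5 - 5)*(-4) - 58*78) + 17710) + 29207 = ((0*(-4) - 4524) + 17710) + 29207 = ((0 - 4524) + 17710) + 29207 = (-4524 + 17710) + 29207 = 13186 + 29207 = 42393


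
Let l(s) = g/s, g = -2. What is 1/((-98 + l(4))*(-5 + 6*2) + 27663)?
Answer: 2/53947 ≈ 3.7073e-5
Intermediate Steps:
l(s) = -2/s
1/((-98 + l(4))*(-5 + 6*2) + 27663) = 1/((-98 - 2/4)*(-5 + 6*2) + 27663) = 1/((-98 - 2*1/4)*(-5 + 12) + 27663) = 1/((-98 - 1/2)*7 + 27663) = 1/(-197/2*7 + 27663) = 1/(-1379/2 + 27663) = 1/(53947/2) = 2/53947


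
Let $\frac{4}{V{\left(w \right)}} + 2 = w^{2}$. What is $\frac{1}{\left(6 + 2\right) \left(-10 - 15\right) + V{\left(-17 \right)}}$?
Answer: $- \frac{287}{57396} \approx -0.0050003$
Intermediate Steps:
$V{\left(w \right)} = \frac{4}{-2 + w^{2}}$
$\frac{1}{\left(6 + 2\right) \left(-10 - 15\right) + V{\left(-17 \right)}} = \frac{1}{\left(6 + 2\right) \left(-10 - 15\right) + \frac{4}{-2 + \left(-17\right)^{2}}} = \frac{1}{8 \left(-25\right) + \frac{4}{-2 + 289}} = \frac{1}{-200 + \frac{4}{287}} = \frac{1}{- \frac{57396}{287}} = - \frac{287}{57396}$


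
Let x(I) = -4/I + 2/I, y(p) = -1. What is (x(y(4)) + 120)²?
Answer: 14884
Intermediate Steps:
x(I) = -2/I
(x(y(4)) + 120)² = (-2/(-1) + 120)² = (-2*(-1) + 120)² = (2 + 120)² = 122² = 14884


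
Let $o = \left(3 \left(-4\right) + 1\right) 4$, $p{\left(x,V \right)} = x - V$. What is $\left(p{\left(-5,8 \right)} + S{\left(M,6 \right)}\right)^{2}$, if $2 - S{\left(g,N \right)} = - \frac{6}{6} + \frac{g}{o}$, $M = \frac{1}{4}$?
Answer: $\frac{3094081}{30976} \approx 99.886$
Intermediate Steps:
$M = \frac{1}{4} \approx 0.25$
$o = -44$ ($o = \left(-12 + 1\right) 4 = \left(-11\right) 4 = -44$)
$S{\left(g,N \right)} = 3 + \frac{g}{44}$ ($S{\left(g,N \right)} = 2 - \left(- \frac{6}{6} + \frac{g}{-44}\right) = 2 - \left(\left(-6\right) \frac{1}{6} + g \left(- \frac{1}{44}\right)\right) = 2 - \left(-1 - \frac{g}{44}\right) = 2 + \left(1 + \frac{g}{44}\right) = 3 + \frac{g}{44}$)
$\left(p{\left(-5,8 \right)} + S{\left(M,6 \right)}\right)^{2} = \left(\left(-5 - 8\right) + \left(3 + \frac{1}{44} \cdot \frac{1}{4}\right)\right)^{2} = \left(\left(-5 - 8\right) + \left(3 + \frac{1}{176}\right)\right)^{2} = \left(-13 + \frac{529}{176}\right)^{2} = \left(- \frac{1759}{176}\right)^{2} = \frac{3094081}{30976}$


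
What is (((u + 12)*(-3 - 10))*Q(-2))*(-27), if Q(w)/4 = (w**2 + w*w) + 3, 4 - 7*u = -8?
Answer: 1482624/7 ≈ 2.1180e+5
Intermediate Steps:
u = 12/7 (u = 4/7 - 1/7*(-8) = 4/7 + 8/7 = 12/7 ≈ 1.7143)
Q(w) = 12 + 8*w**2 (Q(w) = 4*((w**2 + w*w) + 3) = 4*((w**2 + w**2) + 3) = 4*(2*w**2 + 3) = 4*(3 + 2*w**2) = 12 + 8*w**2)
(((u + 12)*(-3 - 10))*Q(-2))*(-27) = (((12/7 + 12)*(-3 - 10))*(12 + 8*(-2)**2))*(-27) = (((96/7)*(-13))*(12 + 8*4))*(-27) = -1248*(12 + 32)/7*(-27) = -1248/7*44*(-27) = -54912/7*(-27) = 1482624/7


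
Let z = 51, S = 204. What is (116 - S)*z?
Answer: -4488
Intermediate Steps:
(116 - S)*z = (116 - 1*204)*51 = (116 - 204)*51 = -88*51 = -4488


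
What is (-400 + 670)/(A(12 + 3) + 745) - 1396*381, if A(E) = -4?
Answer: -131373282/247 ≈ -5.3188e+5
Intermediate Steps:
(-400 + 670)/(A(12 + 3) + 745) - 1396*381 = (-400 + 670)/(-4 + 745) - 1396*381 = 270/741 - 531876 = 270*(1/741) - 531876 = 90/247 - 531876 = -131373282/247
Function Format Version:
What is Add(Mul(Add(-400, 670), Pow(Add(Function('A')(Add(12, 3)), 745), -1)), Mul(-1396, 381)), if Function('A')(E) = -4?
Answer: Rational(-131373282, 247) ≈ -5.3188e+5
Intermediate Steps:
Add(Mul(Add(-400, 670), Pow(Add(Function('A')(Add(12, 3)), 745), -1)), Mul(-1396, 381)) = Add(Mul(Add(-400, 670), Pow(Add(-4, 745), -1)), Mul(-1396, 381)) = Add(Mul(270, Pow(741, -1)), -531876) = Add(Mul(270, Rational(1, 741)), -531876) = Add(Rational(90, 247), -531876) = Rational(-131373282, 247)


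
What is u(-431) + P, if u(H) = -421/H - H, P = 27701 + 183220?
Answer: 91093133/431 ≈ 2.1135e+5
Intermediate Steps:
P = 210921
u(H) = -H - 421/H
u(-431) + P = (-1*(-431) - 421/(-431)) + 210921 = (431 - 421*(-1/431)) + 210921 = (431 + 421/431) + 210921 = 186182/431 + 210921 = 91093133/431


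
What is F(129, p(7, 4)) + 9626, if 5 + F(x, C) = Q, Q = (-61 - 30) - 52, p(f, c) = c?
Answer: 9478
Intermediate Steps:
Q = -143 (Q = -91 - 52 = -143)
F(x, C) = -148 (F(x, C) = -5 - 143 = -148)
F(129, p(7, 4)) + 9626 = -148 + 9626 = 9478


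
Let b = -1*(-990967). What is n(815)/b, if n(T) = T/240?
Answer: 163/47566416 ≈ 3.4268e-6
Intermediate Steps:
n(T) = T/240 (n(T) = T*(1/240) = T/240)
b = 990967
n(815)/b = ((1/240)*815)/990967 = (163/48)*(1/990967) = 163/47566416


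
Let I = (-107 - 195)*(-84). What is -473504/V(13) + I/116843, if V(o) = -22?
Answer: 27663092984/1285273 ≈ 21523.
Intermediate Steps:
I = 25368 (I = -302*(-84) = 25368)
-473504/V(13) + I/116843 = -473504/(-22) + 25368/116843 = -473504*(-1/22) + 25368*(1/116843) = 236752/11 + 25368/116843 = 27663092984/1285273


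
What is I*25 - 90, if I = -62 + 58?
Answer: -190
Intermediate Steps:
I = -4
I*25 - 90 = -4*25 - 90 = -100 - 90 = -190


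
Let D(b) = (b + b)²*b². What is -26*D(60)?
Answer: -1347840000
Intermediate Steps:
D(b) = 4*b⁴ (D(b) = (2*b)²*b² = (4*b²)*b² = 4*b⁴)
-26*D(60) = -104*60⁴ = -104*12960000 = -26*51840000 = -1347840000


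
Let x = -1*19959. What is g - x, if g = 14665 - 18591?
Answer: 16033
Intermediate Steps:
x = -19959
g = -3926
g - x = -3926 - 1*(-19959) = -3926 + 19959 = 16033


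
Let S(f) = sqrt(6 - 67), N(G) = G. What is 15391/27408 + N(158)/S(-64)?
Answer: 15391/27408 - 158*I*sqrt(61)/61 ≈ 0.56155 - 20.23*I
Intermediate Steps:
S(f) = I*sqrt(61) (S(f) = sqrt(-61) = I*sqrt(61))
15391/27408 + N(158)/S(-64) = 15391/27408 + 158/((I*sqrt(61))) = 15391*(1/27408) + 158*(-I*sqrt(61)/61) = 15391/27408 - 158*I*sqrt(61)/61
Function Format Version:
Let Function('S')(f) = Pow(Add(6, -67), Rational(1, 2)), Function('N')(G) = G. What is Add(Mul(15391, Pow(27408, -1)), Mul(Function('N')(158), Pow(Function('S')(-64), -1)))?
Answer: Add(Rational(15391, 27408), Mul(Rational(-158, 61), I, Pow(61, Rational(1, 2)))) ≈ Add(0.56155, Mul(-20.230, I))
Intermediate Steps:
Function('S')(f) = Mul(I, Pow(61, Rational(1, 2))) (Function('S')(f) = Pow(-61, Rational(1, 2)) = Mul(I, Pow(61, Rational(1, 2))))
Add(Mul(15391, Pow(27408, -1)), Mul(Function('N')(158), Pow(Function('S')(-64), -1))) = Add(Mul(15391, Pow(27408, -1)), Mul(158, Pow(Mul(I, Pow(61, Rational(1, 2))), -1))) = Add(Mul(15391, Rational(1, 27408)), Mul(158, Mul(Rational(-1, 61), I, Pow(61, Rational(1, 2))))) = Add(Rational(15391, 27408), Mul(Rational(-158, 61), I, Pow(61, Rational(1, 2))))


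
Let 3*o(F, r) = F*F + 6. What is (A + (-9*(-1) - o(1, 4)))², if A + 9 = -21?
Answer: 4900/9 ≈ 544.44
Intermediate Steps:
A = -30 (A = -9 - 21 = -30)
o(F, r) = 2 + F²/3 (o(F, r) = (F*F + 6)/3 = (F² + 6)/3 = (6 + F²)/3 = 2 + F²/3)
(A + (-9*(-1) - o(1, 4)))² = (-30 + (-9*(-1) - (2 + (⅓)*1²)))² = (-30 + (9 - (2 + (⅓)*1)))² = (-30 + (9 - (2 + ⅓)))² = (-30 + (9 - 1*7/3))² = (-30 + (9 - 7/3))² = (-30 + 20/3)² = (-70/3)² = 4900/9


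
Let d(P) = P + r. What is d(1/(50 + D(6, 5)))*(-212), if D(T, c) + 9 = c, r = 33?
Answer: -161014/23 ≈ -7000.6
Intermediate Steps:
D(T, c) = -9 + c
d(P) = 33 + P (d(P) = P + 33 = 33 + P)
d(1/(50 + D(6, 5)))*(-212) = (33 + 1/(50 + (-9 + 5)))*(-212) = (33 + 1/(50 - 4))*(-212) = (33 + 1/46)*(-212) = (1519/46)*(-212) = -161014/23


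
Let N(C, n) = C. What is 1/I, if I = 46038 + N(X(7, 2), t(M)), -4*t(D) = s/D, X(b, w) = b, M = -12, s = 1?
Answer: 1/46045 ≈ 2.1718e-5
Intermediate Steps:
t(D) = -1/(4*D)
I = 46045 (I = 46038 + 7 = 46045)
1/I = 1/46045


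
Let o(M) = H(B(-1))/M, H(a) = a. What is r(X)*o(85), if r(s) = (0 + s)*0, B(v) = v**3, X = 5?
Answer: 0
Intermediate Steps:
r(s) = 0 (r(s) = s*0 = 0)
o(M) = -1/M (o(M) = (-1)**3/M = -1/M)
r(X)*o(85) = 0*(-1/85) = 0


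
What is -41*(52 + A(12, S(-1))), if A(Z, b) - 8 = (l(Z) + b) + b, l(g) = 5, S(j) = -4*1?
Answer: -2337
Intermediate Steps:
S(j) = -4
A(Z, b) = 13 + 2*b (A(Z, b) = 8 + ((5 + b) + b) = 8 + (5 + 2*b) = 13 + 2*b)
-41*(52 + A(12, S(-1))) = -41*(52 + (13 + 2*(-4))) = -41*(52 + (13 - 8)) = -41*(52 + 5) = -41*57 = -2337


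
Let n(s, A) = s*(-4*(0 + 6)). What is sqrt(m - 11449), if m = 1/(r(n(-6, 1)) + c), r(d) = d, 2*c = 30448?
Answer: I*sqrt(675993103502)/7684 ≈ 107.0*I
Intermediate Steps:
c = 15224 (c = (1/2)*30448 = 15224)
n(s, A) = -24*s (n(s, A) = s*(-4*6) = s*(-24) = -24*s)
m = 1/15368 (m = 1/(-24*(-6) + 15224) = 1/(144 + 15224) = 1/15368 ≈ 6.5070e-5)
sqrt(m - 11449) = sqrt(1/15368 - 11449) = sqrt(-175948231/15368) = I*sqrt(675993103502)/7684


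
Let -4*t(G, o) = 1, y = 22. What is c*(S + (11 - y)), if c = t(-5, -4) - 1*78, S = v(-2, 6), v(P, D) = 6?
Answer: 1565/4 ≈ 391.25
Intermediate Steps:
S = 6
t(G, o) = -1/4 (t(G, o) = -1/4*1 = -1/4)
c = -313/4 (c = -1/4 - 1*78 = -1/4 - 78 = -313/4 ≈ -78.250)
c*(S + (11 - y)) = -313*(6 + (11 - 1*22))/4 = -313*(6 + (11 - 22))/4 = -313*(6 - 11)/4 = -313/4*(-5) = 1565/4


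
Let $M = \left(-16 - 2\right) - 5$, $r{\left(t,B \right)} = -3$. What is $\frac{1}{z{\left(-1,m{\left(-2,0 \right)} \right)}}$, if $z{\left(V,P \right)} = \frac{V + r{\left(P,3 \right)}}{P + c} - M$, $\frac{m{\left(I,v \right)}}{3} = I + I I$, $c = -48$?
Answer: $\frac{21}{485} \approx 0.043299$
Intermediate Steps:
$M = -23$ ($M = -18 - 5 = -23$)
$m{\left(I,v \right)} = 3 I + 3 I^{2}$ ($m{\left(I,v \right)} = 3 \left(I + I I\right) = 3 \left(I + I^{2}\right) = 3 I + 3 I^{2}$)
$z{\left(V,P \right)} = 23 + \frac{-3 + V}{-48 + P}$ ($z{\left(V,P \right)} = \frac{V - 3}{P - 48} - -23 = \frac{-3 + V}{-48 + P} + 23 = 23 + \frac{-3 + V}{-48 + P}$)
$\frac{1}{z{\left(-1,m{\left(-2,0 \right)} \right)}} = \frac{1}{\frac{1}{-48 + 3 \left(-2\right) \left(1 - 2\right)} \left(-1107 - 1 + 23 \cdot 3 \left(-2\right) \left(1 - 2\right)\right)} = \frac{1}{\frac{1}{-48 + 3 \left(-2\right) \left(-1\right)} \left(-1107 - 1 + 23 \cdot 3 \left(-2\right) \left(-1\right)\right)} = \frac{1}{\frac{1}{-48 + 6} \left(-1107 - 1 + 23 \cdot 6\right)} = \frac{1}{\frac{1}{-42} \left(-1107 - 1 + 138\right)} = \frac{1}{\left(- \frac{1}{42}\right) \left(-970\right)} = \frac{1}{\frac{485}{21}} = \frac{21}{485}$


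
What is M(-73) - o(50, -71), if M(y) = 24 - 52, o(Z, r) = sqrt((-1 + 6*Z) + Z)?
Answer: -28 - sqrt(349) ≈ -46.682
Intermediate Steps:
o(Z, r) = sqrt(-1 + 7*Z)
M(y) = -28
M(-73) - o(50, -71) = -28 - sqrt(-1 + 7*50) = -28 - sqrt(-1 + 350) = -28 - sqrt(349)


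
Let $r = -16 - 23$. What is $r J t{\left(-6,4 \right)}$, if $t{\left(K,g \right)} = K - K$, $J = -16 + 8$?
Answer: $0$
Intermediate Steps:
$J = -8$
$r = -39$ ($r = -16 - 23 = -39$)
$t{\left(K,g \right)} = 0$
$r J t{\left(-6,4 \right)} = \left(-39\right) \left(-8\right) 0 = 312 \cdot 0 = 0$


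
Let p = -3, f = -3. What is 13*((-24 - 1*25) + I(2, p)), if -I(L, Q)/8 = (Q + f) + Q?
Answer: 299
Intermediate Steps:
I(L, Q) = 24 - 16*Q (I(L, Q) = -8*((Q - 3) + Q) = -8*((-3 + Q) + Q) = -8*(-3 + 2*Q) = 24 - 16*Q)
13*((-24 - 1*25) + I(2, p)) = 13*((-24 - 1*25) + (24 - 16*(-3))) = 13*((-24 - 25) + (24 + 48)) = 13*(-49 + 72) = 13*23 = 299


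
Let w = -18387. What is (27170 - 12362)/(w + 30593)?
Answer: 7404/6103 ≈ 1.2132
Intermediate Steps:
(27170 - 12362)/(w + 30593) = (27170 - 12362)/(-18387 + 30593) = 14808/12206 = 14808*(1/12206) = 7404/6103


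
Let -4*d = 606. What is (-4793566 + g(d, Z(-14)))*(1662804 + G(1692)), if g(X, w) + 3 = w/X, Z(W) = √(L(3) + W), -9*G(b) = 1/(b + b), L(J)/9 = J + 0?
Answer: -242757640382095487/30456 - 50642358623*√13/4614084 ≈ -7.9708e+12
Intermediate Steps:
d = -303/2 (d = -¼*606 = -303/2 ≈ -151.50)
L(J) = 9*J (L(J) = 9*(J + 0) = 9*J)
G(b) = -1/(18*b) (G(b) = -1/(9*(b + b)) = -1/(2*b)/9 = -1/(18*b))
Z(W) = √(27 + W) (Z(W) = √(9*3 + W) = √(27 + W))
g(X, w) = -3 + w/X
(-4793566 + g(d, Z(-14)))*(1662804 + G(1692)) = (-4793566 + (-3 + √(27 - 14)/(-303/2)))*(1662804 - 1/18/1692) = (-4793566 + (-3 + √13*(-2/303)))*(1662804 - 1/18*1/1692) = (-4793566 + (-3 - 2*√13/303))*(1662804 - 1/30456) = (-4793569 - 2*√13/303)*(50642358623/30456) = -242757640382095487/30456 - 50642358623*√13/4614084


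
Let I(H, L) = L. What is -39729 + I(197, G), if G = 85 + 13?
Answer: -39631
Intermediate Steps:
G = 98
-39729 + I(197, G) = -39729 + 98 = -39631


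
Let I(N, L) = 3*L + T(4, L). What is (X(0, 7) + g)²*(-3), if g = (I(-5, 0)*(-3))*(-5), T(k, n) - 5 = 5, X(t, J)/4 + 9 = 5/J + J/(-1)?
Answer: -1160652/49 ≈ -23687.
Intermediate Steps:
X(t, J) = -36 - 4*J + 20/J (X(t, J) = -36 + 4*(5/J + J/(-1)) = -36 + 4*(5/J + J*(-1)) = -36 + 4*(5/J - J) = -36 + 4*(-J + 5/J) = -36 + (-4*J + 20/J) = -36 - 4*J + 20/J)
T(k, n) = 10 (T(k, n) = 5 + 5 = 10)
I(N, L) = 10 + 3*L (I(N, L) = 3*L + 10 = 10 + 3*L)
g = 150 (g = ((10 + 3*0)*(-3))*(-5) = ((10 + 0)*(-3))*(-5) = (10*(-3))*(-5) = -30*(-5) = 150)
(X(0, 7) + g)²*(-3) = ((-36 - 4*7 + 20/7) + 150)²*(-3) = ((-36 - 28 + 20*(⅐)) + 150)²*(-3) = ((-36 - 28 + 20/7) + 150)²*(-3) = (-428/7 + 150)²*(-3) = (622/7)²*(-3) = (386884/49)*(-3) = -1160652/49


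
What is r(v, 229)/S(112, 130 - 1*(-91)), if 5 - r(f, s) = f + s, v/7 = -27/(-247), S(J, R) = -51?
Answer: 55517/12597 ≈ 4.4072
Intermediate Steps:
v = 189/247 (v = 7*(-27/(-247)) = 7*(-27*(-1/247)) = 7*(27/247) = 189/247 ≈ 0.76518)
r(f, s) = 5 - f - s (r(f, s) = 5 - (f + s) = 5 + (-f - s) = 5 - f - s)
r(v, 229)/S(112, 130 - 1*(-91)) = (5 - 1*189/247 - 1*229)/(-51) = (5 - 189/247 - 229)*(-1/51) = -55517/247*(-1/51) = 55517/12597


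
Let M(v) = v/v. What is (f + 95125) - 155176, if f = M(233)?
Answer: -60050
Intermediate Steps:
M(v) = 1
f = 1
(f + 95125) - 155176 = (1 + 95125) - 155176 = 95126 - 155176 = -60050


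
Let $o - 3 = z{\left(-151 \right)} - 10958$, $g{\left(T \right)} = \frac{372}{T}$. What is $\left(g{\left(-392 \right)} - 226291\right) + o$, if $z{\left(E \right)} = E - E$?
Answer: $- \frac{23250201}{98} \approx -2.3725 \cdot 10^{5}$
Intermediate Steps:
$z{\left(E \right)} = 0$
$o = -10955$ ($o = 3 + \left(0 - 10958\right) = 3 - 10958 = -10955$)
$\left(g{\left(-392 \right)} - 226291\right) + o = \left(\frac{372}{-392} - 226291\right) - 10955 = \left(372 \left(- \frac{1}{392}\right) - 226291\right) - 10955 = \left(- \frac{93}{98} - 226291\right) - 10955 = - \frac{22176611}{98} - 10955 = - \frac{23250201}{98}$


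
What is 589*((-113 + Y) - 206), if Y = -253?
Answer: -336908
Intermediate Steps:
589*((-113 + Y) - 206) = 589*((-113 - 253) - 206) = 589*(-366 - 206) = 589*(-572) = -336908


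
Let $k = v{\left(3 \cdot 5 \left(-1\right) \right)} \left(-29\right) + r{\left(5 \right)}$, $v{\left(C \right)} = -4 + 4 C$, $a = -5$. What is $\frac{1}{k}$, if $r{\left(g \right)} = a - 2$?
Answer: $\frac{1}{1849} \approx 0.00054083$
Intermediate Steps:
$r{\left(g \right)} = -7$ ($r{\left(g \right)} = -5 - 2 = -7$)
$k = 1849$ ($k = \left(-4 + 4 \cdot 3 \cdot 5 \left(-1\right)\right) \left(-29\right) - 7 = \left(-4 + 4 \cdot 15 \left(-1\right)\right) \left(-29\right) - 7 = \left(-4 + 4 \left(-15\right)\right) \left(-29\right) - 7 = \left(-4 - 60\right) \left(-29\right) - 7 = \left(-64\right) \left(-29\right) - 7 = 1856 - 7 = 1849$)
$\frac{1}{k} = \frac{1}{1849}$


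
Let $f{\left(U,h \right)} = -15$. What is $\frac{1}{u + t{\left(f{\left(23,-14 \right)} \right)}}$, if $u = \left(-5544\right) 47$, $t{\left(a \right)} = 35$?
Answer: $- \frac{1}{260533} \approx -3.8383 \cdot 10^{-6}$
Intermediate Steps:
$u = -260568$
$\frac{1}{u + t{\left(f{\left(23,-14 \right)} \right)}} = \frac{1}{-260568 + 35} = \frac{1}{-260533} = - \frac{1}{260533}$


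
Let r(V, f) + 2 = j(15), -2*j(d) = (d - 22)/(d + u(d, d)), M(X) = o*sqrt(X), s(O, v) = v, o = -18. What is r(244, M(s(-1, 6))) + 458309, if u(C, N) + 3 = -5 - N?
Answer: 7332905/16 ≈ 4.5831e+5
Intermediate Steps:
u(C, N) = -8 - N (u(C, N) = -3 + (-5 - N) = -8 - N)
M(X) = -18*sqrt(X)
j(d) = -11/8 + d/16 (j(d) = -(d - 22)/(2*(d + (-8 - d))) = -(-22 + d)/(2*(-8)) = -(-22 + d)*(-1)/(2*8) = -(11/4 - d/8)/2 = -11/8 + d/16)
r(V, f) = -39/16 (r(V, f) = -2 + (-11/8 + (1/16)*15) = -2 + (-11/8 + 15/16) = -2 - 7/16 = -39/16)
r(244, M(s(-1, 6))) + 458309 = -39/16 + 458309 = 7332905/16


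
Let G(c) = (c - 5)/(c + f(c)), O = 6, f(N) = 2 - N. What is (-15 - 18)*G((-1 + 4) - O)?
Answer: 132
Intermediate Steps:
G(c) = -5/2 + c/2 (G(c) = (c - 5)/(c + (2 - c)) = (-5 + c)/2 = (-5 + c)*(1/2) = -5/2 + c/2)
(-15 - 18)*G((-1 + 4) - O) = (-15 - 18)*(-5/2 + ((-1 + 4) - 1*6)/2) = -33*(-5/2 + (3 - 6)/2) = -33*(-5/2 + (1/2)*(-3)) = -33*(-5/2 - 3/2) = -33*(-4) = 132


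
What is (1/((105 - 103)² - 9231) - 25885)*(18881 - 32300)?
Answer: 3205005983424/9227 ≈ 3.4735e+8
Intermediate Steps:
(1/((105 - 103)² - 9231) - 25885)*(18881 - 32300) = (1/(2² - 9231) - 25885)*(-13419) = (1/(4 - 9231) - 25885)*(-13419) = (1/(-9227) - 25885)*(-13419) = (-1/9227 - 25885)*(-13419) = -238840896/9227*(-13419) = 3205005983424/9227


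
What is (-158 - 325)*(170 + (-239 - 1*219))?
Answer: 139104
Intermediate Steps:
(-158 - 325)*(170 + (-239 - 1*219)) = -483*(170 + (-239 - 219)) = -483*(170 - 458) = -483*(-288) = 139104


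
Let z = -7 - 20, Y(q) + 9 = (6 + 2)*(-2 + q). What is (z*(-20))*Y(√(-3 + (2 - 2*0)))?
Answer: -13500 + 4320*I ≈ -13500.0 + 4320.0*I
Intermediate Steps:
Y(q) = -25 + 8*q (Y(q) = -9 + (6 + 2)*(-2 + q) = -9 + 8*(-2 + q) = -9 + (-16 + 8*q) = -25 + 8*q)
z = -27
(z*(-20))*Y(√(-3 + (2 - 2*0))) = (-27*(-20))*(-25 + 8*√(-3 + (2 - 2*0))) = 540*(-25 + 8*√(-3 + (2 + 0))) = 540*(-25 + 8*√(-3 + 2)) = 540*(-25 + 8*√(-1)) = 540*(-25 + 8*I) = -13500 + 4320*I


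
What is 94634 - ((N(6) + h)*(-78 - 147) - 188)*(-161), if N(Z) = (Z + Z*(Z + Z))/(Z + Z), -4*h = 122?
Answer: 933766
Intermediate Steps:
h = -61/2 (h = -¼*122 = -61/2 ≈ -30.500)
N(Z) = (Z + 2*Z²)/(2*Z) (N(Z) = (Z + Z*(2*Z))/((2*Z)) = (Z + 2*Z²)*(1/(2*Z)) = (Z + 2*Z²)/(2*Z))
94634 - ((N(6) + h)*(-78 - 147) - 188)*(-161) = 94634 - (((½ + 6) - 61/2)*(-78 - 147) - 188)*(-161) = 94634 - ((13/2 - 61/2)*(-225) - 188)*(-161) = 94634 - (-24*(-225) - 188)*(-161) = 94634 - (5400 - 188)*(-161) = 94634 - 5212*(-161) = 94634 - 1*(-839132) = 94634 + 839132 = 933766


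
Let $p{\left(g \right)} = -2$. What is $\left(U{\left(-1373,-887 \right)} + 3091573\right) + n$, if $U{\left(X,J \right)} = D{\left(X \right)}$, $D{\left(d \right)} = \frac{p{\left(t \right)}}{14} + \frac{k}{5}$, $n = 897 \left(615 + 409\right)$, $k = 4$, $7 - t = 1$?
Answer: $\frac{140353558}{35} \approx 4.0101 \cdot 10^{6}$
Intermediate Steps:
$t = 6$ ($t = 7 - 1 = 6$)
$n = 918528$ ($n = 897 \cdot 1024 = 918528$)
$D{\left(d \right)} = \frac{23}{35}$ ($D{\left(d \right)} = - \frac{2}{14} + \frac{4}{5} = \left(-2\right) \frac{1}{14} + 4 \cdot \frac{1}{5} = - \frac{1}{7} + \frac{4}{5} = \frac{23}{35}$)
$U{\left(X,J \right)} = \frac{23}{35}$
$\left(U{\left(-1373,-887 \right)} + 3091573\right) + n = \left(\frac{23}{35} + 3091573\right) + 918528 = \frac{108205078}{35} + 918528 = \frac{140353558}{35}$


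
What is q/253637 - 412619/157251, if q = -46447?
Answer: -111959282500/39884671887 ≈ -2.8071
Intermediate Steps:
q/253637 - 412619/157251 = -46447/253637 - 412619/157251 = -111959282500/39884671887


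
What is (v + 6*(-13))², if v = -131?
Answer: 43681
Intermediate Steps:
(v + 6*(-13))² = (-131 + 6*(-13))² = (-131 - 78)² = (-209)² = 43681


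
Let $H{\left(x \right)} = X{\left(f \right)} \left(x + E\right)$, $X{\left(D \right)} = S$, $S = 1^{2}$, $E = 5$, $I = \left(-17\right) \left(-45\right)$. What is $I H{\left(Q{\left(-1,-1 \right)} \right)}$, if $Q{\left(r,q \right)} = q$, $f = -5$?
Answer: $3060$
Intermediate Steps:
$I = 765$
$S = 1$
$X{\left(D \right)} = 1$
$H{\left(x \right)} = 5 + x$ ($H{\left(x \right)} = 1 \left(x + 5\right) = 1 \left(5 + x\right) = 5 + x$)
$I H{\left(Q{\left(-1,-1 \right)} \right)} = 765 \left(5 - 1\right) = 765 \cdot 4 = 3060$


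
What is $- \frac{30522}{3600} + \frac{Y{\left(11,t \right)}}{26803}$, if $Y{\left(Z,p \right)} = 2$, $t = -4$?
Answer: $- \frac{136345661}{16081800} \approx -8.4783$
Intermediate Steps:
$- \frac{30522}{3600} + \frac{Y{\left(11,t \right)}}{26803} = - \frac{30522}{3600} + \frac{2}{26803} = \left(-30522\right) \frac{1}{3600} + 2 \cdot \frac{1}{26803} = - \frac{5087}{600} + \frac{2}{26803} = - \frac{136345661}{16081800}$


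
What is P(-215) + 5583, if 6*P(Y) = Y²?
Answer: 79723/6 ≈ 13287.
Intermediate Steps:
P(Y) = Y²/6
P(-215) + 5583 = (⅙)*(-215)² + 5583 = (⅙)*46225 + 5583 = 46225/6 + 5583 = 79723/6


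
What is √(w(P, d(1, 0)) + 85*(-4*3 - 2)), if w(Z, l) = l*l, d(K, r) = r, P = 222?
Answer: I*√1190 ≈ 34.496*I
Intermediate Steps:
w(Z, l) = l²
√(w(P, d(1, 0)) + 85*(-4*3 - 2)) = √(0² + 85*(-4*3 - 2)) = √(0 + 85*(-12 - 2)) = √(0 + 85*(-14)) = √(0 - 1190) = √(-1190) = I*√1190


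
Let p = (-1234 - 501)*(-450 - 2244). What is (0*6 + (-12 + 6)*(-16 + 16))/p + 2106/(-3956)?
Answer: -1053/1978 ≈ -0.53236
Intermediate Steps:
p = 4674090 (p = -1735*(-2694) = 4674090)
(0*6 + (-12 + 6)*(-16 + 16))/p + 2106/(-3956) = (0*6 + (-12 + 6)*(-16 + 16))/4674090 + 2106/(-3956) = (0 - 6*0)*(1/4674090) + 2106*(-1/3956) = (0 + 0)*(1/4674090) - 1053/1978 = 0*(1/4674090) - 1053/1978 = 0 - 1053/1978 = -1053/1978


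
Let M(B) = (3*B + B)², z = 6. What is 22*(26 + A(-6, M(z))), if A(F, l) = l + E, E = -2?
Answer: 13200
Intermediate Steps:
M(B) = 16*B² (M(B) = (4*B)² = 16*B²)
A(F, l) = -2 + l (A(F, l) = l - 2 = -2 + l)
22*(26 + A(-6, M(z))) = 22*(26 + (-2 + 16*6²)) = 22*(26 + (-2 + 16*36)) = 22*(26 + (-2 + 576)) = 22*(26 + 574) = 22*600 = 13200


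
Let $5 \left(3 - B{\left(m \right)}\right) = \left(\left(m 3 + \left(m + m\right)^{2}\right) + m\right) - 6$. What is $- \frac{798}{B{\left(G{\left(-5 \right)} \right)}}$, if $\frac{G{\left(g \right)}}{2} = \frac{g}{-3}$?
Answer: $\frac{35910}{331} \approx 108.49$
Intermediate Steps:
$G{\left(g \right)} = - \frac{2 g}{3}$ ($G{\left(g \right)} = 2 \frac{g}{-3} = 2 g \left(- \frac{1}{3}\right) = 2 \left(- \frac{g}{3}\right) = - \frac{2 g}{3}$)
$B{\left(m \right)} = \frac{21}{5} - \frac{4 m}{5} - \frac{4 m^{2}}{5}$ ($B{\left(m \right)} = 3 - \frac{\left(\left(m 3 + \left(m + m\right)^{2}\right) + m\right) - 6}{5} = 3 - \frac{\left(\left(3 m + \left(2 m\right)^{2}\right) + m\right) - 6}{5} = 3 - \frac{\left(\left(3 m + 4 m^{2}\right) + m\right) - 6}{5} = 3 - \frac{\left(4 m + 4 m^{2}\right) - 6}{5} = 3 - \frac{-6 + 4 m + 4 m^{2}}{5} = 3 - \left(- \frac{6}{5} + \frac{4 m}{5} + \frac{4 m^{2}}{5}\right) = \frac{21}{5} - \frac{4 m}{5} - \frac{4 m^{2}}{5}$)
$- \frac{798}{B{\left(G{\left(-5 \right)} \right)}} = - \frac{798}{\frac{21}{5} - \frac{4 \left(\left(- \frac{2}{3}\right) \left(-5\right)\right)}{5} - \frac{4 \left(\left(- \frac{2}{3}\right) \left(-5\right)\right)^{2}}{5}} = - \frac{798}{\frac{21}{5} - \frac{8}{3} - \frac{4 \left(\frac{10}{3}\right)^{2}}{5}} = - \frac{798}{\frac{21}{5} - \frac{8}{3} - \frac{80}{9}} = - \frac{798}{- \frac{331}{45}} = \left(-798\right) \left(- \frac{45}{331}\right) = \frac{35910}{331}$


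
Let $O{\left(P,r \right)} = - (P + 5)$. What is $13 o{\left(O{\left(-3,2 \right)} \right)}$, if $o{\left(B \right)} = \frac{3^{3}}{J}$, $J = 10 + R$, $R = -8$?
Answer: $\frac{351}{2} \approx 175.5$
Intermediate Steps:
$O{\left(P,r \right)} = -5 - P$ ($O{\left(P,r \right)} = - (5 + P) = -5 - P$)
$J = 2$ ($J = 10 - 8 = 2$)
$o{\left(B \right)} = \frac{27}{2}$ ($o{\left(B \right)} = \frac{3^{3}}{2} = 27 \cdot \frac{1}{2} = \frac{27}{2}$)
$13 o{\left(O{\left(-3,2 \right)} \right)} = 13 \cdot \frac{27}{2} = \frac{351}{2}$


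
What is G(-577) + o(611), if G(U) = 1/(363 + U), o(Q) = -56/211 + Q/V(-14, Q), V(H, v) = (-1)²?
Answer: 27576899/45154 ≈ 610.73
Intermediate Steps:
V(H, v) = 1
o(Q) = -56/211 + Q (o(Q) = -56/211 + Q/1 = -56*1/211 + Q*1 = -56/211 + Q)
G(-577) + o(611) = 1/(363 - 577) + (-56/211 + 611) = 1/(-214) + 128865/211 = -1/214 + 128865/211 = 27576899/45154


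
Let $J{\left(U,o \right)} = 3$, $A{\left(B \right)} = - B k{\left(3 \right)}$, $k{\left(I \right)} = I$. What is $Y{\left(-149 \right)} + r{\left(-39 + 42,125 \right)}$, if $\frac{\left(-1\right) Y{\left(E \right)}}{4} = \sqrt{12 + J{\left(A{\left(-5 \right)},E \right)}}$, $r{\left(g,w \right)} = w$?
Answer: $125 - 4 \sqrt{15} \approx 109.51$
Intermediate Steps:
$A{\left(B \right)} = - 3 B$ ($A{\left(B \right)} = - B 3 = - 3 B$)
$Y{\left(E \right)} = - 4 \sqrt{15}$ ($Y{\left(E \right)} = - 4 \sqrt{12 + 3} = - 4 \sqrt{15}$)
$Y{\left(-149 \right)} + r{\left(-39 + 42,125 \right)} = - 4 \sqrt{15} + 125 = 125 - 4 \sqrt{15}$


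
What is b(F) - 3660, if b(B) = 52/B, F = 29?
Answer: -106088/29 ≈ -3658.2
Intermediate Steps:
b(F) - 3660 = 52/29 - 3660 = -106088/29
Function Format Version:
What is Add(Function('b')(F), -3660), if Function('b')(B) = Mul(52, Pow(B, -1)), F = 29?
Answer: Rational(-106088, 29) ≈ -3658.2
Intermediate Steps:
Add(Function('b')(F), -3660) = Add(Mul(52, Pow(29, -1)), -3660) = Add(Mul(52, Rational(1, 29)), -3660) = Add(Rational(52, 29), -3660) = Rational(-106088, 29)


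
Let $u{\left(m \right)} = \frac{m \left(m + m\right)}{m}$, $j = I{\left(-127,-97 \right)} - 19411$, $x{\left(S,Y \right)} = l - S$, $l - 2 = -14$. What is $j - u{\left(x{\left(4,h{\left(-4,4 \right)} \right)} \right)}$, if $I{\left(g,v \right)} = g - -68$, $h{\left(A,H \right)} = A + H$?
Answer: $-19438$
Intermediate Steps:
$l = -12$ ($l = 2 - 14 = -12$)
$x{\left(S,Y \right)} = -12 - S$
$I{\left(g,v \right)} = 68 + g$ ($I{\left(g,v \right)} = g + 68 = 68 + g$)
$j = -19470$ ($j = \left(68 - 127\right) - 19411 = -59 - 19411 = -19470$)
$u{\left(m \right)} = 2 m$ ($u{\left(m \right)} = \frac{m 2 m}{m} = \frac{2 m^{2}}{m} = 2 m$)
$j - u{\left(x{\left(4,h{\left(-4,4 \right)} \right)} \right)} = -19470 - 2 \left(-12 - 4\right) = -19470 - 2 \left(-16\right) = -19470 - -32 = -19470 + 32 = -19438$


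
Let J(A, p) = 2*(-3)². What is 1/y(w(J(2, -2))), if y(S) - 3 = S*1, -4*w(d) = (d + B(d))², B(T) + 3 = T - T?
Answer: -4/213 ≈ -0.018779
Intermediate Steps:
B(T) = -3 (B(T) = -3 + (T - T) = -3 + 0 = -3)
J(A, p) = 18 (J(A, p) = 2*9 = 18)
w(d) = -(-3 + d)²/4 (w(d) = -(d - 3)²/4 = -(-3 + d)²/4)
y(S) = 3 + S (y(S) = 3 + S*1 = 3 + S)
1/y(w(J(2, -2))) = 1/(3 - (-3 + 18)²/4) = 1/(3 - ¼*15²) = 1/(3 - ¼*225) = 1/(3 - 225/4) = 1/(-213/4) = -4/213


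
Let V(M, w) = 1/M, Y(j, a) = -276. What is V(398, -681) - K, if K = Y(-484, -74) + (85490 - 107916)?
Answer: 9035397/398 ≈ 22702.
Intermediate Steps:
K = -22702 (K = -276 + (85490 - 107916) = -276 - 22426 = -22702)
V(398, -681) - K = 1/398 - 1*(-22702) = 1/398 + 22702 = 9035397/398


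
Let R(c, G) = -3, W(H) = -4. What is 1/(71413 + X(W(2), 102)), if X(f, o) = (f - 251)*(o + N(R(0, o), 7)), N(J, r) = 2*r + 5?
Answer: 1/40558 ≈ 2.4656e-5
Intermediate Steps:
N(J, r) = 5 + 2*r
X(f, o) = (-251 + f)*(19 + o) (X(f, o) = (f - 251)*(o + (5 + 2*7)) = (-251 + f)*(o + (5 + 14)) = (-251 + f)*(o + 19) = (-251 + f)*(19 + o))
1/(71413 + X(W(2), 102)) = 1/(71413 + (-4769 - 251*102 + 19*(-4) - 4*102)) = 1/(71413 + (-4769 - 25602 - 76 - 408)) = 1/(71413 - 30855) = 1/40558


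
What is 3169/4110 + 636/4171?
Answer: 15831859/17142810 ≈ 0.92353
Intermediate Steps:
3169/4110 + 636/4171 = 15831859/17142810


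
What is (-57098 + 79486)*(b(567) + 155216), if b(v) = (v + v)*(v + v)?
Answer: 32264958736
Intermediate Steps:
b(v) = 4*v² (b(v) = (2*v)*(2*v) = 4*v²)
(-57098 + 79486)*(b(567) + 155216) = (-57098 + 79486)*(4*567² + 155216) = 22388*(4*321489 + 155216) = 22388*(1285956 + 155216) = 22388*1441172 = 32264958736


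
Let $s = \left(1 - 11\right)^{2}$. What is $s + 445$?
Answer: $545$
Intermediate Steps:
$s = 100$ ($s = \left(-10\right)^{2} = 100$)
$s + 445 = 100 + 445 = 545$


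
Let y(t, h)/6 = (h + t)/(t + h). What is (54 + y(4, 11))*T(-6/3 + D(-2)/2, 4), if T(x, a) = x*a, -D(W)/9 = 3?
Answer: -3720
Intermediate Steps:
D(W) = -27 (D(W) = -9*3 = -27)
y(t, h) = 6 (y(t, h) = 6*((h + t)/(t + h)) = 6*((h + t)/(h + t)) = 6*1 = 6)
T(x, a) = a*x
(54 + y(4, 11))*T(-6/3 + D(-2)/2, 4) = (54 + 6)*(4*(-6/3 - 27/2)) = 60*(4*(-6*⅓ - 27*½)) = 60*(4*(-2 - 27/2)) = 60*(4*(-31/2)) = 60*(-62) = -3720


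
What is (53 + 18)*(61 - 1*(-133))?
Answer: 13774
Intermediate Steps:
(53 + 18)*(61 - 1*(-133)) = 71*(61 + 133) = 71*194 = 13774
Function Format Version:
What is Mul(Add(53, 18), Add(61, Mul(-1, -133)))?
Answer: 13774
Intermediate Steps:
Mul(Add(53, 18), Add(61, Mul(-1, -133))) = Mul(71, Add(61, 133)) = Mul(71, 194) = 13774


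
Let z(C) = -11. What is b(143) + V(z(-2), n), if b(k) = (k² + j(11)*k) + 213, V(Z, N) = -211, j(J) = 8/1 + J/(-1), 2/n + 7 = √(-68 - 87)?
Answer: 20022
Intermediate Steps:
n = 2/(-7 + I*√155) (n = 2/(-7 + √(-68 - 87)) = 2/(-7 + √(-155)) = 2/(-7 + I*√155) ≈ -0.068627 - 0.12206*I)
j(J) = 8 - J (j(J) = 8*1 + J*(-1) = 8 - J)
b(k) = 213 + k² - 3*k (b(k) = (k² + (8 - 1*11)*k) + 213 = (k² + (8 - 11)*k) + 213 = (k² - 3*k) + 213 = 213 + k² - 3*k)
b(143) + V(z(-2), n) = (213 + 143² - 3*143) - 211 = (213 + 20449 - 429) - 211 = 20233 - 211 = 20022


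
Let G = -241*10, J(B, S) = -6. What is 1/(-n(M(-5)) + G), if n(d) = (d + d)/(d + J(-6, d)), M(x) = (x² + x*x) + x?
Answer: -13/31360 ≈ -0.00041454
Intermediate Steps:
M(x) = x + 2*x² (M(x) = (x² + x²) + x = 2*x² + x = x + 2*x²)
n(d) = 2*d/(-6 + d) (n(d) = (d + d)/(d - 6) = (2*d)/(-6 + d) = 2*d/(-6 + d))
G = -2410
1/(-n(M(-5)) + G) = 1/(-2*(-5*(1 + 2*(-5)))/(-6 - 5*(1 + 2*(-5))) - 2410) = 1/(-2*(-5*(1 - 10))/(-6 - 5*(1 - 10)) - 2410) = 1/(-2*(-5*(-9))/(-6 - 5*(-9)) - 2410) = 1/(-2*45/(-6 + 45) - 2410) = 1/(-2*45/39 - 2410) = 1/(-1*30/13 - 2410) = 1/(-30/13 - 2410) = 1/(-31360/13) = -13/31360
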